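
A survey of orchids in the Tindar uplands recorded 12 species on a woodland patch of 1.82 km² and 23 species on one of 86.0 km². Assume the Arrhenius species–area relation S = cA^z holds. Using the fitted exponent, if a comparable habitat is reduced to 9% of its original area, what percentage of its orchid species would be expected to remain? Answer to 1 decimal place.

66.6%

z = ln(23/12) / ln(86/1.82) = 0.6506 / 3.8555 = 0.1687
S_new/S_old = (A_new/A_old)^z = 0.09^0.1687 = exp(0.1687 × -2.4079) = 0.6661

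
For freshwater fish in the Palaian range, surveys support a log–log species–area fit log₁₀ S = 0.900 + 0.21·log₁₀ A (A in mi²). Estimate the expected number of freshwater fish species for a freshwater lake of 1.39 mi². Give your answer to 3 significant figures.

S = 7.943 × 1.39^0.21
ln S = ln 7.943 + 0.21 × ln 1.39 = 2.0723 + 0.21 × 0.3293 = 2.1415
S = e^2.1415 ≈ 8.512

8.51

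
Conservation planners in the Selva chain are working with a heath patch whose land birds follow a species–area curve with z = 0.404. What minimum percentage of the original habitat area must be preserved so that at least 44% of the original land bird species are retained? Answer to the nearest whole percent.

13%

Need (A_new/A_old)^0.404 = 0.44, so A_new/A_old = 0.44^(1/0.404) = 0.44^2.475
ln(A_new/A_old) = ln 0.44 / 0.404 = -0.8210 / 0.404 = -2.0321
A_new/A_old = e^-2.0321 ≈ 0.1311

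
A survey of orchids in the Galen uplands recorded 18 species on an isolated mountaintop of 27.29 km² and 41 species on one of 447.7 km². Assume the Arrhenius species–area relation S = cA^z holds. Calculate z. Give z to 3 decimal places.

Taking logs: ln S = ln c + z ln A, so z = (ln S₂ − ln S₁)/(ln A₂ − ln A₁).
z = ln(41/18) / ln(447.7/27.29) = ln(2.278) / ln(16.41) = 0.8232 / 2.7976 = 0.2943

0.294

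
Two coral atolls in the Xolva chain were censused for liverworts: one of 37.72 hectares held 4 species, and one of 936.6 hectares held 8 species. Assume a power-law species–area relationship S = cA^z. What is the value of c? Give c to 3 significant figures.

z = ln(S₂/S₁) / ln(A₂/A₁) = ln(8/4) / ln(936.6/37.72) = 0.6931 / 3.2121 = 0.2158
c = S₁ / A₁^z = 4 / 37.72^0.2158 = 4 / 2.189 = 1.827

1.83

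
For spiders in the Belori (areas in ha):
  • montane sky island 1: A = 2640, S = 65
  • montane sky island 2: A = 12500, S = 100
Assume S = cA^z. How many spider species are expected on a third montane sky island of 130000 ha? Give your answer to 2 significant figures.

190

z = ln(100/65) / ln(12500/2640) = 0.4308 / 1.5549 = 0.2770
c = 65 / 2640^0.2770 = 65 / 8.87 = 7.328
S₃ = 7.328 × 130000^0.2770 = 7.328 × 26.11 ≈ 191.3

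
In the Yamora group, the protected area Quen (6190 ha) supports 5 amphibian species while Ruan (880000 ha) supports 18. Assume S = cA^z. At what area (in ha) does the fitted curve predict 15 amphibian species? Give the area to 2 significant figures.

z = ln(18/5) / ln(880000/6190) = 1.2809 / 4.9570 = 0.2584
c = 5 / 6190^0.2584 = 5 / 9.546 = 0.5238
A = (15/0.5238)^(1/0.2584) ⇒ ln A = ln(28.64)/0.2584 = 12.9821
A = e^12.9821 ≈ 434576 ha

430000 ha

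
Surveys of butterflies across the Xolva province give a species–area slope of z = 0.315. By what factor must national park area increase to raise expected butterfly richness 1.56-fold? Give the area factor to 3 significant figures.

4.10

(A₂/A₁)^0.315 = 1.56, so A₂/A₁ = 1.56^(1/0.315) = 1.56^3.175
ln(A₂/A₁) = ln 1.56 / 0.315 = 0.4447 / 0.315 = 1.4117
A₂/A₁ = e^1.4117 ≈ 4.103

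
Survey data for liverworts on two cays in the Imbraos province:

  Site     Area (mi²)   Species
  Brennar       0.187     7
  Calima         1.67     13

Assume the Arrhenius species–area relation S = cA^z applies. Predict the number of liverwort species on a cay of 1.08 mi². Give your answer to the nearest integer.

11

z = ln(13/7) / ln(1.67/0.187) = 0.6190 / 2.1895 = 0.2827
c = 7 / 0.187^0.2827 = 7 / 0.6225 = 11.25
S₃ = 11.25 × 1.08^0.2827 = 11.25 × 1.022 ≈ 11.49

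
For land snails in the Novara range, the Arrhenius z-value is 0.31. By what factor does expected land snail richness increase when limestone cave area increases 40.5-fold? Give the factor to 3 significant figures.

S₂/S₁ = (A₂/A₁)^z = 40.5^0.31
ln(S₂/S₁) = 0.31 × ln 40.5 = 0.31 × 3.7013 = 1.1474
S₂/S₁ = e^1.1474 ≈ 3.15

3.15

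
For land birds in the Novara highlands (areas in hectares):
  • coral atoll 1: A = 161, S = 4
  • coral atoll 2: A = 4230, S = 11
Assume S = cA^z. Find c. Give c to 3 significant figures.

0.830

z = ln(S₂/S₁) / ln(A₂/A₁) = ln(11/4) / ln(4230/161) = 1.0116 / 3.2686 = 0.3095
c = S₁ / A₁^z = 4 / 161^0.3095 = 4 / 4.819 = 0.83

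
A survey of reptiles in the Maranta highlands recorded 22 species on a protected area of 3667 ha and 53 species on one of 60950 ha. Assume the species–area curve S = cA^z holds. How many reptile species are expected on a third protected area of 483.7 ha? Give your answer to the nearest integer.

z = ln(53/22) / ln(60950/3667) = 0.8792 / 2.8107 = 0.3128
c = 22 / 3667^0.3128 = 22 / 13.03 = 1.688
S₃ = 1.688 × 483.7^0.3128 = 1.688 × 6.915 ≈ 11.67

12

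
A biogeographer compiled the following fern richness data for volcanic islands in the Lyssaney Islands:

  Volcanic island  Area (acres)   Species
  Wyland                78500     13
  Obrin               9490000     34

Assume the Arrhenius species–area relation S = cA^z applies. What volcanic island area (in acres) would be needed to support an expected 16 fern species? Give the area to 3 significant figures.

221000 acres

z = ln(34/13) / ln(9490000/78500) = 0.9614 / 4.7949 = 0.2005
c = 13 / 78500^0.2005 = 13 / 9.582 = 1.357
A = (16/1.357)^(1/0.2005) ⇒ ln A = ln(11.79)/0.2005 = 12.3064
A = e^12.3064 ≈ 221112 acres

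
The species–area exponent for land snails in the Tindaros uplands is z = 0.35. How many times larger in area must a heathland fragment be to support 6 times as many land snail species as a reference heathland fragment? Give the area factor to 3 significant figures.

(A₂/A₁)^0.35 = 6, so A₂/A₁ = 6^(1/0.35) = 6^2.857
ln(A₂/A₁) = ln 6 / 0.35 = 1.7918 / 0.35 = 5.1193
A₂/A₁ = e^5.1193 ≈ 167.2

167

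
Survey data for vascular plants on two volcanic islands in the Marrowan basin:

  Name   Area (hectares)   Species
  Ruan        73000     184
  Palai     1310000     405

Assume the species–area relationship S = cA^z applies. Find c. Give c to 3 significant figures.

z = ln(S₂/S₁) / ln(A₂/A₁) = ln(405/184) / ln(1310000/73000) = 0.7890 / 2.8873 = 0.2732
c = S₁ / A₁^z = 184 / 73000^0.2732 = 184 / 21.32 = 8.628

8.63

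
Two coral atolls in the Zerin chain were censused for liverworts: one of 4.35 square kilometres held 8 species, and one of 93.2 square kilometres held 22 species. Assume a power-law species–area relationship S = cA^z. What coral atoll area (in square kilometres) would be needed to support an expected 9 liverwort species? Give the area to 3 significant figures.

6.22 square kilometres

z = ln(22/8) / ln(93.2/4.35) = 1.0116 / 3.0646 = 0.3301
c = 8 / 4.35^0.3301 = 8 / 1.625 = 4.924
A = (9/4.924)^(1/0.3301) ⇒ ln A = ln(1.828)/0.3301 = 1.8270
A = e^1.8270 ≈ 6.215 square kilometres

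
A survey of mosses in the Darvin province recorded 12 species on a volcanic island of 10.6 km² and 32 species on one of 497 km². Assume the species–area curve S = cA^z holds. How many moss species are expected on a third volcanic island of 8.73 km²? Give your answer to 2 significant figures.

z = ln(32/12) / ln(497/10.6) = 0.9808 / 3.8477 = 0.2549
c = 12 / 10.6^0.2549 = 12 / 1.825 = 6.574
S₃ = 6.574 × 8.73^0.2549 = 6.574 × 1.737 ≈ 11.42

11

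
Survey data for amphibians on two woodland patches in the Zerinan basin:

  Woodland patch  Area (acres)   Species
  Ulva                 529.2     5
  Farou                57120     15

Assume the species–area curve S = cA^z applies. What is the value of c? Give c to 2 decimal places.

1.15

z = ln(S₂/S₁) / ln(A₂/A₁) = ln(15/5) / ln(57120/529.2) = 1.0986 / 4.6815 = 0.2347
c = S₁ / A₁^z = 5 / 529.2^0.2347 = 5 / 4.357 = 1.148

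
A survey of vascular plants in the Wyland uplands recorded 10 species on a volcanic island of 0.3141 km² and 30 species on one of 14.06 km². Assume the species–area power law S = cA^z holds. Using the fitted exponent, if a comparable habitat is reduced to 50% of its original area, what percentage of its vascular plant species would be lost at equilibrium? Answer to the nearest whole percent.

18%

z = ln(30/10) / ln(14.06/0.3141) = 1.0986 / 3.8014 = 0.2890
S_new/S_old = (A_new/A_old)^z = 0.5^0.2890 = exp(0.2890 × -0.6931) = 0.8185
Fraction lost = 1 − 0.8185 = 0.1815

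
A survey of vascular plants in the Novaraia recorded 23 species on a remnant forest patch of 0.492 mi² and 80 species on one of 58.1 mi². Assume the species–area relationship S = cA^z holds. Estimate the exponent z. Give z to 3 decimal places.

Taking logs: ln S = ln c + z ln A, so z = (ln S₂ − ln S₁)/(ln A₂ − ln A₁).
z = ln(80/23) / ln(58.1/0.492) = ln(3.478) / ln(118.1) = 1.2465 / 4.7714 = 0.2612

0.261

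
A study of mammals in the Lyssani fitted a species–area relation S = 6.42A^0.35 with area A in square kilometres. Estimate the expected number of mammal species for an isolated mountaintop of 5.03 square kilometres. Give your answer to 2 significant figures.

S = 6.42 × 5.03^0.35 = 6.42 × 1.76 ≈ 11.3

11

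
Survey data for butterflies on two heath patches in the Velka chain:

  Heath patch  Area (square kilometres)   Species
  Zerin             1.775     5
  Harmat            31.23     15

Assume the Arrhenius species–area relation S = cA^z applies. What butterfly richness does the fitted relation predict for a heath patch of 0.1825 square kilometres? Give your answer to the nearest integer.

2

z = ln(15/5) / ln(31.23/1.775) = 1.0986 / 2.8676 = 0.3831
c = 5 / 1.775^0.3831 = 5 / 1.246 = 4.013
S₃ = 4.013 × 0.1825^0.3831 = 4.013 × 0.5212 ≈ 2.092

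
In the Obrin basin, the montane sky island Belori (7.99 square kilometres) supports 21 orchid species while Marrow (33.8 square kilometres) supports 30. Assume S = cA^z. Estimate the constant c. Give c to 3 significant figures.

z = ln(S₂/S₁) / ln(A₂/A₁) = ln(30/21) / ln(33.8/7.99) = 0.3567 / 1.4423 = 0.2473
c = S₁ / A₁^z = 21 / 7.99^0.2473 = 21 / 1.672 = 12.56

12.6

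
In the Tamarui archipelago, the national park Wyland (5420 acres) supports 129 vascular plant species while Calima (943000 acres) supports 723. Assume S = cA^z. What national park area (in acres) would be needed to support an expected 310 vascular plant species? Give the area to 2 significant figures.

z = ln(723/129) / ln(943000/5420) = 1.7236 / 5.1590 = 0.3341
c = 129 / 5420^0.3341 = 129 / 17.68 = 7.296
A = (310/7.296)^(1/0.3341) ⇒ ln A = ln(42.49)/0.3341 = 11.2221
A = e^11.2221 ≈ 74766 acres

75000 acres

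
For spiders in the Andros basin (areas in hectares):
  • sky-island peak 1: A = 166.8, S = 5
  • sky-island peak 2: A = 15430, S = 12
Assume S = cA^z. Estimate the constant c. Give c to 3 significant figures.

1.86

z = ln(S₂/S₁) / ln(A₂/A₁) = ln(12/5) / ln(15430/166.8) = 0.8755 / 4.5273 = 0.1934
c = S₁ / A₁^z = 5 / 166.8^0.1934 = 5 / 2.69 = 1.859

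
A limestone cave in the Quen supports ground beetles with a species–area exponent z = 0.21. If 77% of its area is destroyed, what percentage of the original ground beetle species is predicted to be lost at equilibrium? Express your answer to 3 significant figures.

S_new/S_old = (A_new/A_old)^z = 0.23^0.21
= exp(0.21 × ln 0.23) = exp(0.21 × -1.4697) = exp(-0.3086) ≈ 0.7345
Fraction lost = 1 − 0.7345 = 0.2655

26.6%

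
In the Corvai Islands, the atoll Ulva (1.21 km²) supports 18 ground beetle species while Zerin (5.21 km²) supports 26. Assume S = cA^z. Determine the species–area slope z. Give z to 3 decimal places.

0.252

Taking logs: ln S = ln c + z ln A, so z = (ln S₂ − ln S₁)/(ln A₂ − ln A₁).
z = ln(26/18) / ln(5.21/1.21) = ln(1.444) / ln(4.306) = 0.3677 / 1.4600 = 0.2519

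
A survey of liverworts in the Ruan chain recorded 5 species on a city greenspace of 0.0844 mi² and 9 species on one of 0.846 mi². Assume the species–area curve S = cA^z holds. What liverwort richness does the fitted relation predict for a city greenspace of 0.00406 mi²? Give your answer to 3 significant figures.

2.31

z = ln(9/5) / ln(0.846/0.0844) = 0.5878 / 2.3050 = 0.2550
c = 5 / 0.0844^0.2550 = 5 / 0.5324 = 9.392
S₃ = 9.392 × 0.00406^0.2550 = 9.392 × 0.2456 ≈ 2.306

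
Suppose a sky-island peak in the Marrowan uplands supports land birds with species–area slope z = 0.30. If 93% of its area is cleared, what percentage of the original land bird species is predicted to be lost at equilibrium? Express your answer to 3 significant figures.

55.0%

S_new/S_old = (A_new/A_old)^z = 0.07^0.3
= exp(0.3 × ln 0.07) = exp(0.3 × -2.6593) = exp(-0.7978) ≈ 0.4503
Fraction lost = 1 − 0.4503 = 0.5497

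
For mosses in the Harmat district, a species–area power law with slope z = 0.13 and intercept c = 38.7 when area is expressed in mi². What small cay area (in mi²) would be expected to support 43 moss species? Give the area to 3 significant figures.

43 = 38.7 × A^0.13  ⇒  A^0.13 = 43/38.7 = 1.111
ln A = ln(1.111) / 0.13 = 0.1054 / 0.13 = 0.8105
A = e^0.8105 ≈ 2.249 mi²

2.25 mi²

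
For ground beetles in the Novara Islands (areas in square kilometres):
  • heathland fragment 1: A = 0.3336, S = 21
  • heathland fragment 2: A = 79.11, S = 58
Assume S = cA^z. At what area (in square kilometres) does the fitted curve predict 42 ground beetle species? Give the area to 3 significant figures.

13.9 square kilometres

z = ln(58/21) / ln(79.11/0.3336) = 1.0159 / 5.4687 = 0.1858
c = 21 / 0.3336^0.1858 = 21 / 0.8155 = 25.75
A = (42/25.75)^(1/0.1858) ⇒ ln A = ln(1.631)/0.1858 = 2.6334
A = e^2.6334 ≈ 13.92 square kilometres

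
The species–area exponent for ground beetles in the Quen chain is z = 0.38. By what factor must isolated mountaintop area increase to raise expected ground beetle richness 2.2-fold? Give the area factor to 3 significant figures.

(A₂/A₁)^0.38 = 2.2, so A₂/A₁ = 2.2^(1/0.38) = 2.2^2.632
ln(A₂/A₁) = ln 2.2 / 0.38 = 0.7885 / 0.38 = 2.0749
A₂/A₁ = e^2.0749 ≈ 7.964

7.96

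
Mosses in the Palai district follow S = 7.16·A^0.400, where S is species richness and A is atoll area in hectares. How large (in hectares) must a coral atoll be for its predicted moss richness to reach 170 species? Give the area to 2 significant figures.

2700 hectares

170 = 7.16 × A^0.4  ⇒  A^0.4 = 170/7.16 = 23.74
ln A = ln(23.74) / 0.4 = 3.1673 / 0.4 = 7.9182
A = e^7.9182 ≈ 2747 hectares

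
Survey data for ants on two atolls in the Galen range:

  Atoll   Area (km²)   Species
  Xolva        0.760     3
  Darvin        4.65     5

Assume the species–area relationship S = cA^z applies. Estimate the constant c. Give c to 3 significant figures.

z = ln(S₂/S₁) / ln(A₂/A₁) = ln(5/3) / ln(4.65/0.76) = 0.5108 / 1.8113 = 0.2820
c = S₁ / A₁^z = 3 / 0.76^0.2820 = 3 / 0.9255 = 3.241

3.24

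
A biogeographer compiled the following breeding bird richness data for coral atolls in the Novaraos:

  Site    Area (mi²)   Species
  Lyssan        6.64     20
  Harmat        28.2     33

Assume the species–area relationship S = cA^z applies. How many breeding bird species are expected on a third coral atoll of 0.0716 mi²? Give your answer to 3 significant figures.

z = ln(33/20) / ln(28.2/6.64) = 0.5008 / 1.4462 = 0.3463
c = 20 / 6.64^0.3463 = 20 / 1.926 = 10.38
S₃ = 10.38 × 0.0716^0.3463 = 10.38 × 0.4013 ≈ 4.167

4.17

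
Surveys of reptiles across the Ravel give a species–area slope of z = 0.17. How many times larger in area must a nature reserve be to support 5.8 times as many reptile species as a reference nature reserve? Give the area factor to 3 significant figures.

(A₂/A₁)^0.17 = 5.8, so A₂/A₁ = 5.8^(1/0.17) = 5.8^5.882
ln(A₂/A₁) = ln 5.8 / 0.17 = 1.7579 / 0.17 = 10.3403
A₂/A₁ = e^10.3403 ≈ 30957

31000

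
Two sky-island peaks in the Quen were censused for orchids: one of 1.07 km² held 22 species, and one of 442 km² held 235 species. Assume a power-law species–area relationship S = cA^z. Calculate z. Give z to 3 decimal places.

Taking logs: ln S = ln c + z ln A, so z = (ln S₂ − ln S₁)/(ln A₂ − ln A₁).
z = ln(235/22) / ln(442/1.07) = ln(10.68) / ln(413.1) = 2.3685 / 6.0237 = 0.3932

0.393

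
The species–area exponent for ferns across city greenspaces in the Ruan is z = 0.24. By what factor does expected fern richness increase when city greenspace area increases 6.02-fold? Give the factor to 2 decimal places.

1.54

S₂/S₁ = (A₂/A₁)^z = 6.02^0.24
ln(S₂/S₁) = 0.24 × ln 6.02 = 0.24 × 1.7951 = 0.4308
S₂/S₁ = e^0.4308 ≈ 1.539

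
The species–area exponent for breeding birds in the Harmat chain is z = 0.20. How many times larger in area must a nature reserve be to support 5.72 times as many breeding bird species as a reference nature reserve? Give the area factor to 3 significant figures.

(A₂/A₁)^0.2 = 5.72, so A₂/A₁ = 5.72^(1/0.2) = 5.72^5
ln(A₂/A₁) = ln 5.72 / 0.2 = 1.7440 / 0.2 = 8.7198
A₂/A₁ = e^8.7198 ≈ 6123

6120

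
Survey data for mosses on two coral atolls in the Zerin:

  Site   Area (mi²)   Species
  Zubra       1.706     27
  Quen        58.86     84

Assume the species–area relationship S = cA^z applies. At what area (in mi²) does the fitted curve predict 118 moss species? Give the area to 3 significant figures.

170 mi²

z = ln(84/27) / ln(58.86/1.706) = 1.1350 / 3.5410 = 0.3205
c = 27 / 1.706^0.3205 = 27 / 1.187 = 22.75
A = (118/22.75)^(1/0.3205) ⇒ ln A = ln(5.186)/0.3205 = 5.1355
A = e^5.1355 ≈ 170 mi²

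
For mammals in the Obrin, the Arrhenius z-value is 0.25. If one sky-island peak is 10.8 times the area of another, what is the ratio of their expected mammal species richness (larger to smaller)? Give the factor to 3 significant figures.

S₂/S₁ = (A₂/A₁)^z = 10.8^0.25
ln(S₂/S₁) = 0.25 × ln 10.8 = 0.25 × 2.3795 = 0.5949
S₂/S₁ = e^0.5949 ≈ 1.813

1.81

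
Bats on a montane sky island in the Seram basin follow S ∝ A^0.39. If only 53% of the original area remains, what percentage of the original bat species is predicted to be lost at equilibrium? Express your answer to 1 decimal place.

S_new/S_old = (A_new/A_old)^z = 0.53^0.39
= exp(0.39 × ln 0.53) = exp(0.39 × -0.6349) = exp(-0.2476) ≈ 0.7807
Fraction lost = 1 − 0.7807 = 0.2193

21.9%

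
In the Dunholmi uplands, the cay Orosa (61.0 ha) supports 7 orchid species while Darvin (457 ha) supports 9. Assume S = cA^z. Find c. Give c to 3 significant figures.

4.19

z = ln(S₂/S₁) / ln(A₂/A₁) = ln(9/7) / ln(457/61) = 0.2513 / 2.0138 = 0.1248
c = S₁ / A₁^z = 7 / 61^0.1248 = 7 / 1.67 = 4.191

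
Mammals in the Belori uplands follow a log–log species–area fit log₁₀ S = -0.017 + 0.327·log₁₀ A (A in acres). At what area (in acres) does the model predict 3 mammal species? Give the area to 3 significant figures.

3 = 0.9616 × A^0.327  ⇒  A^0.327 = 3/0.9616 = 3.12
ln A = ln(3.12) / 0.327 = 1.1378 / 0.327 = 3.4794
A = e^3.4794 ≈ 32.44 acres

32.4 acres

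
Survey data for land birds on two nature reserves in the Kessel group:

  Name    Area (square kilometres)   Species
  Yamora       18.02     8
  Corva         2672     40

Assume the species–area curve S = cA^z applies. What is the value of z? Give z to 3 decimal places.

0.322

Taking logs: ln S = ln c + z ln A, so z = (ln S₂ − ln S₁)/(ln A₂ − ln A₁).
z = ln(40/8) / ln(2672/18.02) = ln(5) / ln(148.3) = 1.6094 / 4.9991 = 0.3219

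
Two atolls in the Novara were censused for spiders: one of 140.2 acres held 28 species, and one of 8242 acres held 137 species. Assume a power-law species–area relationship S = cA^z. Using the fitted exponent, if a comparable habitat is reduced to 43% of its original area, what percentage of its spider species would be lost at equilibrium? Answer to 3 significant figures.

z = ln(137/28) / ln(8242/140.2) = 1.5878 / 4.0739 = 0.3897
S_new/S_old = (A_new/A_old)^z = 0.43^0.3897 = exp(0.3897 × -0.8440) = 0.7197
Fraction lost = 1 − 0.7197 = 0.2803

28.0%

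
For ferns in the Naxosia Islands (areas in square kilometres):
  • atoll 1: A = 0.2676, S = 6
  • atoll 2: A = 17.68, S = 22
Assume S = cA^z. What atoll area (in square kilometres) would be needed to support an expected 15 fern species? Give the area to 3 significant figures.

5.14 square kilometres

z = ln(22/6) / ln(17.68/0.2676) = 1.2993 / 4.1907 = 0.3100
c = 6 / 0.2676^0.3100 = 6 / 0.6645 = 9.029
A = (15/9.029)^(1/0.3100) ⇒ ln A = ln(1.661)/0.3100 = 1.6371
A = e^1.6371 ≈ 5.14 square kilometres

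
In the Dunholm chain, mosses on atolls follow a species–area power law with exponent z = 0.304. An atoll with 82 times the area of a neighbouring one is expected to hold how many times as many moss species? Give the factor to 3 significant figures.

3.82

S₂/S₁ = (A₂/A₁)^z = 82^0.304
ln(S₂/S₁) = 0.304 × ln 82 = 0.304 × 4.4067 = 1.3396
S₂/S₁ = e^1.3396 ≈ 3.818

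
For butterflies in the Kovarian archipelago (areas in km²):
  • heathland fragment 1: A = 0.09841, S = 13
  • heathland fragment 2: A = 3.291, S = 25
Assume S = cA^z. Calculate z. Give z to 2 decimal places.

Taking logs: ln S = ln c + z ln A, so z = (ln S₂ − ln S₁)/(ln A₂ − ln A₁).
z = ln(25/13) / ln(3.291/0.09841) = ln(1.923) / ln(33.44) = 0.6539 / 3.5098 = 0.1863

0.19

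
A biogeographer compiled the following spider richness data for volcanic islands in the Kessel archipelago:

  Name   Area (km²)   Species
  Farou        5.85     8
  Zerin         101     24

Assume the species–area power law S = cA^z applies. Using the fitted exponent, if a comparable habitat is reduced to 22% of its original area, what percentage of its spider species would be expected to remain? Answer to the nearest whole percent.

56%

z = ln(24/8) / ln(101/5.85) = 1.0986 / 2.8487 = 0.3857
S_new/S_old = (A_new/A_old)^z = 0.22^0.3857 = exp(0.3857 × -1.5141) = 0.5577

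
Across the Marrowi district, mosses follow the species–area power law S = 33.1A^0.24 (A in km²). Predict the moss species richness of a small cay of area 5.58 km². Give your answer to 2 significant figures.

S = 33.1 × 5.58^0.24
ln S = ln 33.1 + 0.24 × ln 5.58 = 3.4995 + 0.24 × 1.7192 = 3.9121
S = e^3.9121 ≈ 50.01

50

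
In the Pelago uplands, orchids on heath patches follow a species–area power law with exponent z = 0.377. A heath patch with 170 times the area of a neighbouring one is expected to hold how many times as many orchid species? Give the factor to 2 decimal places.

S₂/S₁ = (A₂/A₁)^z = 170^0.377
ln(S₂/S₁) = 0.377 × ln 170 = 0.377 × 5.1358 = 1.9362
S₂/S₁ = e^1.9362 ≈ 6.932

6.93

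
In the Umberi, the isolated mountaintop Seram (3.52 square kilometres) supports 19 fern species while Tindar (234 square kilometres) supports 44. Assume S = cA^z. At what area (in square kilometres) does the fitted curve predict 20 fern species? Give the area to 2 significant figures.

4.5 square kilometres

z = ln(44/19) / ln(234/3.52) = 0.8398 / 4.1969 = 0.2001
c = 19 / 3.52^0.2001 = 19 / 1.286 = 14.77
A = (20/14.77)^(1/0.2001) ⇒ ln A = ln(1.354)/0.2001 = 1.5148
A = e^1.5148 ≈ 4.549 square kilometres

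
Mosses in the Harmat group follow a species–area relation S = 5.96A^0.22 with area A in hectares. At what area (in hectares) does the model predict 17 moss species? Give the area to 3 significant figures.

117 hectares

17 = 5.96 × A^0.22  ⇒  A^0.22 = 17/5.96 = 2.852
ln A = ln(2.852) / 0.22 = 1.0481 / 0.22 = 4.7643
A = e^4.7643 ≈ 117.2 hectares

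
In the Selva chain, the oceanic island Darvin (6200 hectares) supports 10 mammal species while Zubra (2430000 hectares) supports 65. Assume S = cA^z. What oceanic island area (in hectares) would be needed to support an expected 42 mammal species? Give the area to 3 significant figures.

z = ln(65/10) / ln(2430000/6200) = 1.8718 / 5.9711 = 0.3135
c = 10 / 6200^0.3135 = 10 / 15.45 = 0.6474
A = (42/0.6474)^(1/0.3135) ⇒ ln A = ln(64.87)/0.3135 = 13.3103
A = e^13.3103 ≈ 603355 hectares

603000 hectares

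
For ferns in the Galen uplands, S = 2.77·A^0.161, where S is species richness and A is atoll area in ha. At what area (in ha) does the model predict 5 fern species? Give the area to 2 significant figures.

39 ha

5 = 2.77 × A^0.161  ⇒  A^0.161 = 5/2.77 = 1.805
ln A = ln(1.805) / 0.161 = 0.5906 / 0.161 = 3.6683
A = e^3.6683 ≈ 39.18 ha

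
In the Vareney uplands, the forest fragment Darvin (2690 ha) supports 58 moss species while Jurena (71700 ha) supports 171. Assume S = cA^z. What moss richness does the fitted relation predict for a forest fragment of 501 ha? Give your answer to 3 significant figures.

33.3

z = ln(171/58) / ln(71700/2690) = 1.0812 / 3.2829 = 0.3293
c = 58 / 2690^0.3293 = 58 / 13.48 = 4.304
S₃ = 4.304 × 501^0.3293 = 4.304 × 7.748 ≈ 33.35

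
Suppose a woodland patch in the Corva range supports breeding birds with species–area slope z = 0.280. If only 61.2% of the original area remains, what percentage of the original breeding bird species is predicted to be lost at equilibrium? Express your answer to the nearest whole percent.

13%

S_new/S_old = (A_new/A_old)^z = 0.612^0.28
= exp(0.28 × ln 0.612) = exp(0.28 × -0.4910) = exp(-0.1375) ≈ 0.8715
Fraction lost = 1 − 0.8715 = 0.1285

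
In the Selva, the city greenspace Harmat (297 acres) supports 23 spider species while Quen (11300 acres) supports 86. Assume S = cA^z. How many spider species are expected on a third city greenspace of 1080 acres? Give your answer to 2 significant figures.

z = ln(86/23) / ln(11300/297) = 1.3189 / 3.6388 = 0.3624
c = 23 / 297^0.3624 = 23 / 7.875 = 2.921
S₃ = 2.921 × 1080^0.3624 = 2.921 × 12.57 ≈ 36.72

37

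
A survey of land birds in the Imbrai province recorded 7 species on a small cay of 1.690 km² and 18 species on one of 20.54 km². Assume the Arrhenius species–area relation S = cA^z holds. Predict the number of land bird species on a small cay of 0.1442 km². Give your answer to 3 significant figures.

z = ln(18/7) / ln(20.54/1.69) = 0.9445 / 2.4976 = 0.3781
c = 7 / 1.69^0.3781 = 7 / 1.219 = 5.74
S₃ = 5.74 × 0.1442^0.3781 = 5.74 × 0.4808 ≈ 2.76

2.76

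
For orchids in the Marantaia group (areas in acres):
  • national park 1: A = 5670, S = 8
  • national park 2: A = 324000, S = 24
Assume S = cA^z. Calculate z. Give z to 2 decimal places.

0.27

Taking logs: ln S = ln c + z ln A, so z = (ln S₂ − ln S₁)/(ln A₂ − ln A₁).
z = ln(24/8) / ln(324000/5670) = ln(3) / ln(57.14) = 1.0986 / 4.0456 = 0.2716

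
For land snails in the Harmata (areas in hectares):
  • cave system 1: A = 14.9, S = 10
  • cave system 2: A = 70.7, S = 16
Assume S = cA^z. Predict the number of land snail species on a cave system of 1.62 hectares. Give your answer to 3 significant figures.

z = ln(16/10) / ln(70.7/14.9) = 0.4700 / 1.5571 = 0.3018
c = 10 / 14.9^0.3018 = 10 / 2.26 = 4.425
S₃ = 4.425 × 1.62^0.3018 = 4.425 × 1.157 ≈ 5.118

5.12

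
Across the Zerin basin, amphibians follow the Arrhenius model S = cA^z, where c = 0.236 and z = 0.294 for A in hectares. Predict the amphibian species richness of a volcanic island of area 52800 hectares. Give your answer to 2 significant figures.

5.8

S = 0.236 × 52800^0.294 = 0.236 × 24.46 ≈ 5.773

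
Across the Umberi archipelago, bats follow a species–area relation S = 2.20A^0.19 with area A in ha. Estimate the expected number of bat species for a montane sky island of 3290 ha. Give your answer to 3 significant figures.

10.2

S = 2.2 × 3290^0.19
ln S = ln 2.2 + 0.19 × ln 3290 = 0.7885 + 0.19 × 8.0986 = 2.3272
S = e^2.3272 ≈ 10.25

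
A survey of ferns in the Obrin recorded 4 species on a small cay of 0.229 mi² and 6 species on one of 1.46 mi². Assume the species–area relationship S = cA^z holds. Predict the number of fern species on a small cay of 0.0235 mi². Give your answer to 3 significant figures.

z = ln(6/4) / ln(1.46/0.229) = 0.4055 / 1.8525 = 0.2189
c = 4 / 0.229^0.2189 = 4 / 0.7242 = 5.523
S₃ = 5.523 × 0.0235^0.2189 = 5.523 × 0.44 ≈ 2.43

2.43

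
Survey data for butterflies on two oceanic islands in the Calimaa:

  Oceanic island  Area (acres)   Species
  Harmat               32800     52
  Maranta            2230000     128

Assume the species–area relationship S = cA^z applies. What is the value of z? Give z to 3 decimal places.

0.213

Taking logs: ln S = ln c + z ln A, so z = (ln S₂ − ln S₁)/(ln A₂ − ln A₁).
z = ln(128/52) / ln(2230000/32800) = ln(2.462) / ln(67.99) = 0.9008 / 4.2193 = 0.2135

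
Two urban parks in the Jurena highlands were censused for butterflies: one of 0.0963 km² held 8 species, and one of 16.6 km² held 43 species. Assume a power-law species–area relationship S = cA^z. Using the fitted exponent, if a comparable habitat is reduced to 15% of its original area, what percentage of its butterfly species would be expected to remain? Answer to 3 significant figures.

z = ln(43/8) / ln(16.6/0.0963) = 1.6818 / 5.1497 = 0.3266
S_new/S_old = (A_new/A_old)^z = 0.15^0.3266 = exp(0.3266 × -1.8971) = 0.5382

53.8%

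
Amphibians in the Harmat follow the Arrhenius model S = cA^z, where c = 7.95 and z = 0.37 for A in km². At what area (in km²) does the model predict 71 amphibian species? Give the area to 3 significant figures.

71 = 7.95 × A^0.37  ⇒  A^0.37 = 71/7.95 = 8.931
ln A = ln(8.931) / 0.37 = 2.1895 / 0.37 = 5.9176
A = e^5.9176 ≈ 371.5 km²

372 km²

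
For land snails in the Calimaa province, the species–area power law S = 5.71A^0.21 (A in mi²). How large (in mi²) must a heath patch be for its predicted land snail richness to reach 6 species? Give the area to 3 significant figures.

6 = 5.71 × A^0.21  ⇒  A^0.21 = 6/5.71 = 1.051
ln A = ln(1.051) / 0.21 = 0.0495 / 0.21 = 0.2359
A = e^0.2359 ≈ 1.266 mi²

1.27 mi²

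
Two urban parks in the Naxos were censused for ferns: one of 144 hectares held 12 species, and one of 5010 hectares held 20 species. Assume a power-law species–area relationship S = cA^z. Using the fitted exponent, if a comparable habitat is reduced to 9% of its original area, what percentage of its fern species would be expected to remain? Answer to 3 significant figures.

z = ln(20/12) / ln(5010/144) = 0.5108 / 3.5494 = 0.1439
S_new/S_old = (A_new/A_old)^z = 0.09^0.1439 = exp(0.1439 × -2.4079) = 0.7071

70.7%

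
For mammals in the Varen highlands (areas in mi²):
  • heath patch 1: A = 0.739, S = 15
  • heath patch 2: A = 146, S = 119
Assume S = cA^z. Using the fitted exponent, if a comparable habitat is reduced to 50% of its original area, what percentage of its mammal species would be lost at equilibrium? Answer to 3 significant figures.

23.8%

z = ln(119/15) / ln(146/0.739) = 2.0711 / 5.2861 = 0.3918
S_new/S_old = (A_new/A_old)^z = 0.5^0.3918 = exp(0.3918 × -0.6931) = 0.7622
Fraction lost = 1 − 0.7622 = 0.2378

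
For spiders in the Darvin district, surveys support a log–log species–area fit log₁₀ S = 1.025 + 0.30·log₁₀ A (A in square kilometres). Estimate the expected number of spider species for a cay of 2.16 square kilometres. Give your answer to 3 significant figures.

13.3

S = 10.59 × 2.16^0.3
ln S = ln 10.59 + 0.3 × ln 2.16 = 2.3601 + 0.3 × 0.7701 = 2.5912
S = e^2.5912 ≈ 13.35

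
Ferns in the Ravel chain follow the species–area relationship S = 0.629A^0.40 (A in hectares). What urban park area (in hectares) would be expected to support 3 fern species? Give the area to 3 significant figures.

49.7 hectares

3 = 0.629 × A^0.4  ⇒  A^0.4 = 3/0.629 = 4.769
ln A = ln(4.769) / 0.4 = 1.5622 / 0.4 = 3.9056
A = e^3.9056 ≈ 49.68 hectares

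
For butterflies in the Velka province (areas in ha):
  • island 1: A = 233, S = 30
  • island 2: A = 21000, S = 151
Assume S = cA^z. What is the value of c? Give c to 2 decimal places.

4.24

z = ln(S₂/S₁) / ln(A₂/A₁) = ln(151/30) / ln(21000/233) = 1.6161 / 4.5012 = 0.3590
c = S₁ / A₁^z = 30 / 233^0.3590 = 30 / 7.079 = 4.238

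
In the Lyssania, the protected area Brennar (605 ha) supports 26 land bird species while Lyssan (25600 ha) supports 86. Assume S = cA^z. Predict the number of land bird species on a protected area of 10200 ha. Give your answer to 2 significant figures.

64

z = ln(86/26) / ln(25600/605) = 1.1963 / 3.7451 = 0.3194
c = 26 / 605^0.3194 = 26 / 7.736 = 3.361
S₃ = 3.361 × 10200^0.3194 = 3.361 × 19.07 ≈ 64.1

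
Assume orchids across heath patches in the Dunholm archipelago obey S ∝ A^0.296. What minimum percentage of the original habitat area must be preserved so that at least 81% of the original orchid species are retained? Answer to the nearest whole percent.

Need (A_new/A_old)^0.296 = 0.81, so A_new/A_old = 0.81^(1/0.296) = 0.81^3.378
ln(A_new/A_old) = ln 0.81 / 0.296 = -0.2107 / 0.296 = -0.7119
A_new/A_old = e^-0.7119 ≈ 0.4907

49%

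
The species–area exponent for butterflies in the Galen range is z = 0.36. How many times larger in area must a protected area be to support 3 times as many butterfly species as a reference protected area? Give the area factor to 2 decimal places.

(A₂/A₁)^0.36 = 3, so A₂/A₁ = 3^(1/0.36) = 3^2.778
ln(A₂/A₁) = ln 3 / 0.36 = 1.0986 / 0.36 = 3.0517
A₂/A₁ = e^3.0517 ≈ 21.15

21.15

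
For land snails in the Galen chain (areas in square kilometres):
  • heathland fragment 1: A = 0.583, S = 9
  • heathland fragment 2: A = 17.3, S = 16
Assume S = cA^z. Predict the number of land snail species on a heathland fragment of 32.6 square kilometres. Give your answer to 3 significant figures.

17.8

z = ln(16/9) / ln(17.3/0.583) = 0.5754 / 3.3903 = 0.1697
c = 9 / 0.583^0.1697 = 9 / 0.9125 = 9.863
S₃ = 9.863 × 32.6^0.1697 = 9.863 × 1.806 ≈ 17.82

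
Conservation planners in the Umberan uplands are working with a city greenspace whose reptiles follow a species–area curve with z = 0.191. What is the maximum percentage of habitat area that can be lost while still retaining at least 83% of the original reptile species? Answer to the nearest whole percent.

Need (A_new/A_old)^0.191 = 0.83, so A_new/A_old = 0.83^(1/0.191) = 0.83^5.236
ln(A_new/A_old) = ln 0.83 / 0.191 = -0.1863 / 0.191 = -0.9755
A_new/A_old = e^-0.9755 ≈ 0.377
Fraction that can be lost = 1 − 0.377 = 0.623

62%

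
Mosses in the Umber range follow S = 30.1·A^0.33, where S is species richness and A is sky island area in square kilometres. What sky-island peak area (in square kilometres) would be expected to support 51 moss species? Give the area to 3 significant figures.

4.94 square kilometres

51 = 30.1 × A^0.33  ⇒  A^0.33 = 51/30.1 = 1.694
ln A = ln(1.694) / 0.33 = 0.5273 / 0.33 = 1.5979
A = e^1.5979 ≈ 4.943 square kilometres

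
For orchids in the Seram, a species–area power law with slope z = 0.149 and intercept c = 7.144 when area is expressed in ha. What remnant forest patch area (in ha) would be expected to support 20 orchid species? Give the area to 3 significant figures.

20 = 7.144 × A^0.149  ⇒  A^0.149 = 20/7.144 = 2.8
ln A = ln(2.8) / 0.149 = 1.0295 / 0.149 = 6.9091
A = e^6.9091 ≈ 1001 ha

1000 ha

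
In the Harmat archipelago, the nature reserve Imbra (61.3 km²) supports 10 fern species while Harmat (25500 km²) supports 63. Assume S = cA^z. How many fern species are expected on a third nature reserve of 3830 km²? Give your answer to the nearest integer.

35

z = ln(63/10) / ln(25500/61.3) = 1.8405 / 6.0307 = 0.3052
c = 10 / 61.3^0.3052 = 10 / 3.512 = 2.848
S₃ = 2.848 × 3830^0.3052 = 2.848 × 12.4 ≈ 35.32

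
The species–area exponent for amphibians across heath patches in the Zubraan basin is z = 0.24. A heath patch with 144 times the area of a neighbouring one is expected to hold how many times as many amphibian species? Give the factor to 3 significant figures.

S₂/S₁ = (A₂/A₁)^z = 144^0.24
ln(S₂/S₁) = 0.24 × ln 144 = 0.24 × 4.9698 = 1.1928
S₂/S₁ = e^1.1928 ≈ 3.296

3.30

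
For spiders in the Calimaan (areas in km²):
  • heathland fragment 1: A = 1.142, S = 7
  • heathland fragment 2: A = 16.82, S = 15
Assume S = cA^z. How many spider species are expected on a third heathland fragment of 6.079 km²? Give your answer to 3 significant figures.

z = ln(15/7) / ln(16.82/1.142) = 0.7621 / 2.6898 = 0.2833
c = 7 / 1.142^0.2833 = 7 / 1.038 = 6.742
S₃ = 6.742 × 6.079^0.2833 = 6.742 × 1.668 ≈ 11.24

11.2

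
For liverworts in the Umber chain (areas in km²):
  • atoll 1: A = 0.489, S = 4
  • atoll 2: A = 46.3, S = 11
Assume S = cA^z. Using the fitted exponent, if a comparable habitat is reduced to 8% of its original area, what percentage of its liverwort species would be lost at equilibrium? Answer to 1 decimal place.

43.0%

z = ln(11/4) / ln(46.3/0.489) = 1.0116 / 4.5505 = 0.2223
S_new/S_old = (A_new/A_old)^z = 0.08^0.2223 = exp(0.2223 × -2.5257) = 0.5704
Fraction lost = 1 − 0.5704 = 0.4296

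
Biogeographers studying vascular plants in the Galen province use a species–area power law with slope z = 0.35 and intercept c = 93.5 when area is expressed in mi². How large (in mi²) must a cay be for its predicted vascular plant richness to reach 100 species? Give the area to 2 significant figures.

100 = 93.5 × A^0.35  ⇒  A^0.35 = 100/93.5 = 1.07
ln A = ln(1.07) / 0.35 = 0.0672 / 0.35 = 0.1920
A = e^0.1920 ≈ 1.212 mi²

1.2 mi²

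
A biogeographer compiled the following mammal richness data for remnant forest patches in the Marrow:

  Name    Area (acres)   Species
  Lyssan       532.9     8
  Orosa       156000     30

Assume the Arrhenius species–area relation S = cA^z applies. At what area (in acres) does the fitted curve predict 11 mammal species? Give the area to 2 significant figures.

z = ln(30/8) / ln(156000/532.9) = 1.3218 / 5.6793 = 0.2327
c = 8 / 532.9^0.2327 = 8 / 4.311 = 1.856
A = (11/1.856)^(1/0.2327) ⇒ ln A = ln(5.928)/0.2327 = 7.6467
A = e^7.6467 ≈ 2094 acres

2100 acres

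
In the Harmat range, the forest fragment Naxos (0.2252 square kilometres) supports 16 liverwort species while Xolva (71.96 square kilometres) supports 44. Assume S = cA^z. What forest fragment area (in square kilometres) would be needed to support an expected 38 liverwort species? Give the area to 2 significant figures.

z = ln(44/16) / ln(71.96/0.2252) = 1.0116 / 5.7669 = 0.1754
c = 16 / 0.2252^0.1754 = 16 / 0.7699 = 20.78
A = (38/20.78)^(1/0.1754) ⇒ ln A = ln(1.828)/0.1754 = 3.4404
A = e^3.4404 ≈ 31.2 square kilometres

31 square kilometres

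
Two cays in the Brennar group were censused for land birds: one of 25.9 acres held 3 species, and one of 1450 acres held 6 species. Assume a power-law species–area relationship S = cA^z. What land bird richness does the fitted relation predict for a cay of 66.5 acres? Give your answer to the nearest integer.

4

z = ln(6/3) / ln(1450/25.9) = 0.6931 / 4.0251 = 0.1722
c = 3 / 25.9^0.1722 = 3 / 1.751 = 1.713
S₃ = 1.713 × 66.5^0.1722 = 1.713 × 2.06 ≈ 3.529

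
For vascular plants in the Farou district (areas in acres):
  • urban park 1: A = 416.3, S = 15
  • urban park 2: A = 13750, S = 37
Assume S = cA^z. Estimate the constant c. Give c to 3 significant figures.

3.16

z = ln(S₂/S₁) / ln(A₂/A₁) = ln(37/15) / ln(13750/416.3) = 0.9029 / 3.4974 = 0.2582
c = S₁ / A₁^z = 15 / 416.3^0.2582 = 15 / 4.745 = 3.161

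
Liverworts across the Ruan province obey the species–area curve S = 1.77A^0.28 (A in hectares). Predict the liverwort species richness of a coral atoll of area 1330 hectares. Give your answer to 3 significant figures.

S = 1.77 × 1330^0.28
ln S = ln 1.77 + 0.28 × ln 1330 = 0.5710 + 0.28 × 7.1929 = 2.5850
S = e^2.5850 ≈ 13.26

13.3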